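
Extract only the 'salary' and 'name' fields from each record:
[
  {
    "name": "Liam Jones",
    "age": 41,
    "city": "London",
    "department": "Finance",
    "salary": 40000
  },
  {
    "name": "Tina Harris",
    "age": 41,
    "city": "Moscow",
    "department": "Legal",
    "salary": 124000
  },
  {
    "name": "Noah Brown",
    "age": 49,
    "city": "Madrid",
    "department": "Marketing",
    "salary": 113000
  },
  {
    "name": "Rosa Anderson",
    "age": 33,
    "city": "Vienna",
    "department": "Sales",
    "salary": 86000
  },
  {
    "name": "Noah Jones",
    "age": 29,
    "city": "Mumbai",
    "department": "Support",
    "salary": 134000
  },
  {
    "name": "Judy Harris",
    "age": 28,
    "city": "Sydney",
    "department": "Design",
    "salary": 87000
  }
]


Original: 6 records with fields: name, age, city, department, salary
Keep: ['salary', 'name']
Drop: ['age', 'city', 'department']
Result: 6 records, 2 fields each

[
  {
    "salary": 40000,
    "name": "Liam Jones"
  },
  {
    "salary": 124000,
    "name": "Tina Harris"
  },
  {
    "salary": 113000,
    "name": "Noah Brown"
  },
  {
    "salary": 86000,
    "name": "Rosa Anderson"
  },
  {
    "salary": 134000,
    "name": "Noah Jones"
  },
  {
    "salary": 87000,
    "name": "Judy Harris"
  }
]


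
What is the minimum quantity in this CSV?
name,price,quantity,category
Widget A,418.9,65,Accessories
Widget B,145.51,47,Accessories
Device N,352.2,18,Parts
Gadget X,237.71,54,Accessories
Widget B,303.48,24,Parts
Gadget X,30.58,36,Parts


Computing minimum quantity:
Values: [65, 47, 18, 54, 24, 36]
Min = 18

18


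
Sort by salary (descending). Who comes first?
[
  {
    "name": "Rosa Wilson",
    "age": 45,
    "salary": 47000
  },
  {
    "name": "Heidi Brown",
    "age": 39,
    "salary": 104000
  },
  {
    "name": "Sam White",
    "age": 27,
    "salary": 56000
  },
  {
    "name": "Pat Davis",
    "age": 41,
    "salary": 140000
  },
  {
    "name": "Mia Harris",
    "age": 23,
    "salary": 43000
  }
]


Sort by: salary (descending)

Sorted order:
  1. Pat Davis (salary = 140000)
  2. Heidi Brown (salary = 104000)
  3. Sam White (salary = 56000)
  4. Rosa Wilson (salary = 47000)
  5. Mia Harris (salary = 43000)

First: Pat Davis

Pat Davis


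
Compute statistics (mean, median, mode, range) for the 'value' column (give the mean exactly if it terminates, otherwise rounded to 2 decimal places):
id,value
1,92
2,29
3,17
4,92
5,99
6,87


Data: [92, 29, 17, 92, 99, 87]
Count: 6
Sum: 416
Mean: 416/6 ≈ 69.33 (rounded to 2 decimal places)
Sorted: [17, 29, 87, 92, 92, 99]
Median: 89.5
Mode: 92 (2 times)
Range: 99 - 17 = 82
Min: 17, Max: 99

mean≈69.33, median=89.5, mode=92, range=82


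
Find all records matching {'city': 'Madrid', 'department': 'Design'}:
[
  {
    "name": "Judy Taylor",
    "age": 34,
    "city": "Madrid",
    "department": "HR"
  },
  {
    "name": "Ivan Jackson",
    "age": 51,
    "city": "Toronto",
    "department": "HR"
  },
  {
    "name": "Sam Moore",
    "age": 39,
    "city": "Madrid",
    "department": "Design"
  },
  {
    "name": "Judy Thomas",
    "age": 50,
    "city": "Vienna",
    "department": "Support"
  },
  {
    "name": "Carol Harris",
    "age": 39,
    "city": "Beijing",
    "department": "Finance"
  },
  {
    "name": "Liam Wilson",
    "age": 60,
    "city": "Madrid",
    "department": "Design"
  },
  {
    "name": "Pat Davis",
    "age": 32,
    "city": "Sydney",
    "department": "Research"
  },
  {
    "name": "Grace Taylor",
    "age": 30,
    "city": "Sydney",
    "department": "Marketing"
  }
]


Search criteria: {'city': 'Madrid', 'department': 'Design'}

Checking 8 records:
  Judy Taylor: {city: Madrid, department: HR}
  Ivan Jackson: {city: Toronto, department: HR}
  Sam Moore: {city: Madrid, department: Design} <-- MATCH
  Judy Thomas: {city: Vienna, department: Support}
  Carol Harris: {city: Beijing, department: Finance}
  Liam Wilson: {city: Madrid, department: Design} <-- MATCH
  Pat Davis: {city: Sydney, department: Research}
  Grace Taylor: {city: Sydney, department: Marketing}

Matches: ["Sam Moore", "Liam Wilson"]

["Sam Moore", "Liam Wilson"]


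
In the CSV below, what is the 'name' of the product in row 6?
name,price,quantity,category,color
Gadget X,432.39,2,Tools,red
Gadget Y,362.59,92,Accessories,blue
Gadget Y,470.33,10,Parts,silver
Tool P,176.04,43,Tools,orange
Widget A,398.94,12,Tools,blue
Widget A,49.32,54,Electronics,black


Query: Row 6 ('Widget A'), column 'name'
Value: Widget A

Widget A


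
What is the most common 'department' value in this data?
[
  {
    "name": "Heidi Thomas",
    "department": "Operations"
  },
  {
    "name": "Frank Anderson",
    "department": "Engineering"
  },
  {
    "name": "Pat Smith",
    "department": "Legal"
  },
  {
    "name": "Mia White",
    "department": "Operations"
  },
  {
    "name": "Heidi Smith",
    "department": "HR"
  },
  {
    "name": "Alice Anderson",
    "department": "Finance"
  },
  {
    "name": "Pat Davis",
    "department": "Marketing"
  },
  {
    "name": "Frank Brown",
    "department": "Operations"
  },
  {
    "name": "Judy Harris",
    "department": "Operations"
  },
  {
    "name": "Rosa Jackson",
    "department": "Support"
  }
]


Counting 'department' values across 10 records:

  Operations: 4 ####
  Engineering: 1 #
  Legal: 1 #
  HR: 1 #
  Finance: 1 #
  Marketing: 1 #
  Support: 1 #

Most common: Operations (4 times)

Operations (4 times)


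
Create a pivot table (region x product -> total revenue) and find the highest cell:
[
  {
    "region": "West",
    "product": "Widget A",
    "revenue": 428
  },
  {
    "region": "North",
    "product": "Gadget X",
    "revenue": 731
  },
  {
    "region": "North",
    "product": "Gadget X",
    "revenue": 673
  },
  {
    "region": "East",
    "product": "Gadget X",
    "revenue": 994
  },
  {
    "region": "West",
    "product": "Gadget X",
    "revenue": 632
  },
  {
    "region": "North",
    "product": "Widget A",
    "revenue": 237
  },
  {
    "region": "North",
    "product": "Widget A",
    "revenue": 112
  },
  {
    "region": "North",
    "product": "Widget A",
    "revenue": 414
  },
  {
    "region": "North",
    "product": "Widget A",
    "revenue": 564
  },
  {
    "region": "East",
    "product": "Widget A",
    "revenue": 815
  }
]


Pivot: region (rows) x product (columns) -> total revenue

     Gadget X      Widget A    
East           994           815  
North         1404          1327  
West           632           428  

Highest: North / Gadget X = $1404

North / Gadget X = $1404


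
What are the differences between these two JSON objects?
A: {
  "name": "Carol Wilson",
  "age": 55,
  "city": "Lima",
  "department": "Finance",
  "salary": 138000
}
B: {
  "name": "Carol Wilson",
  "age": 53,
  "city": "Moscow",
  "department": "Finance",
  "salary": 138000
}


Comparing each field (in key order):
  name: same
  age: DIFFERENT
  city: DIFFERENT
  department: same
  salary: same
Differences:
  age: 55 -> 53
  city: Lima -> Moscow

2 field(s) changed

2 changes: age, city


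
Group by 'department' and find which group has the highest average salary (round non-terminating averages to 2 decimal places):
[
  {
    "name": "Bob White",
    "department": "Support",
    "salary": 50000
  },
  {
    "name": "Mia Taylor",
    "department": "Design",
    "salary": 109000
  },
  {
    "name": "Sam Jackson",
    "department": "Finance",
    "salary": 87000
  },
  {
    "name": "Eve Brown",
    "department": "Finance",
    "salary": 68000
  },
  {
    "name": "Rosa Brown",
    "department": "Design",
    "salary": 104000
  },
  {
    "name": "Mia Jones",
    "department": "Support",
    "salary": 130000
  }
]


Group by: department

Groups:
  Design: 2 people, avg salary = 213000/2 = $106500
  Finance: 2 people, avg salary = 155000/2 = $77500
  Support: 2 people, avg salary = 180000/2 = $90000

Highest average salary: Design ($106500)

Design ($106500)


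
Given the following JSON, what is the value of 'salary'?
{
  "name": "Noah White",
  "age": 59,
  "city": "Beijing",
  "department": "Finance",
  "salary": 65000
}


Looking up field 'salary'
Value: 65000

65000


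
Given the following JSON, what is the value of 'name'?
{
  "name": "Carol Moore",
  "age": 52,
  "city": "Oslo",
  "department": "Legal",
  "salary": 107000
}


Looking up field 'name'
Value: Carol Moore

Carol Moore


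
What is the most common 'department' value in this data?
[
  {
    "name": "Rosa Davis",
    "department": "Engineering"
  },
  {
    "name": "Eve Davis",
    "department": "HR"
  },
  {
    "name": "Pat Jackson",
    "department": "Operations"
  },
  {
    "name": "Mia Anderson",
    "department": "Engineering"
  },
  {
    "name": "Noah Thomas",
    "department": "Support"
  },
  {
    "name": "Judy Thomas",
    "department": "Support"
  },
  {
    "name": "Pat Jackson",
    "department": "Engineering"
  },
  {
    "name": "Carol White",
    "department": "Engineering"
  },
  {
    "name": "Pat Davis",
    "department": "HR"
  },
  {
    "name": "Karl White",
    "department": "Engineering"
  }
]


Counting 'department' values across 10 records:

  Engineering: 5 #####
  HR: 2 ##
  Support: 2 ##
  Operations: 1 #

Most common: Engineering (5 times)

Engineering (5 times)


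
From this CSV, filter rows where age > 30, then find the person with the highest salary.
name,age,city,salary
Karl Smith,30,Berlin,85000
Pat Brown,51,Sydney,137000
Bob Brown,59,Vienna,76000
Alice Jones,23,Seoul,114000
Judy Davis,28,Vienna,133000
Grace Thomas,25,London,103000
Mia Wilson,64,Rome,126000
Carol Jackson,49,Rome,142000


Filter: age > 30
Sort by: salary (descending)

Filtered records (4):
  Carol Jackson, age 49, salary $142000
  Pat Brown, age 51, salary $137000
  Mia Wilson, age 64, salary $126000
  Bob Brown, age 59, salary $76000

Highest salary: Carol Jackson ($142000)

Carol Jackson


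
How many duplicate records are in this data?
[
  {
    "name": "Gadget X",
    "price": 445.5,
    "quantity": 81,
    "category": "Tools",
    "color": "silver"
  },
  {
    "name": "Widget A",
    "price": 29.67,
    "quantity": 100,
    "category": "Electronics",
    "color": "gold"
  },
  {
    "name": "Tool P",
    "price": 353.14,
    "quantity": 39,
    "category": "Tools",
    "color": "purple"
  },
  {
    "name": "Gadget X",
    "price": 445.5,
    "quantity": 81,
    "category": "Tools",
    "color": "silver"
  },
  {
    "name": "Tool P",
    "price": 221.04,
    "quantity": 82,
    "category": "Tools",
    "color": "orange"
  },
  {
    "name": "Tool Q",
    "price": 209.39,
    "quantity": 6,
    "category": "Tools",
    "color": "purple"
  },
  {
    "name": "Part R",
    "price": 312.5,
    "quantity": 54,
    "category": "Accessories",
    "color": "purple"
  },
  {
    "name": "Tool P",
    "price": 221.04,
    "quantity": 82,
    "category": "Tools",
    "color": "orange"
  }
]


Checking 8 records for duplicates:

  Row 1: Gadget X ($445.5, qty 81)
  Row 2: Widget A ($29.67, qty 100)
  Row 3: Tool P ($353.14, qty 39)
  Row 4: Gadget X ($445.5, qty 81) <-- DUPLICATE
  Row 5: Tool P ($221.04, qty 82)
  Row 6: Tool Q ($209.39, qty 6)
  Row 7: Part R ($312.5, qty 54)
  Row 8: Tool P ($221.04, qty 82) <-- DUPLICATE

Duplicates found: 2
Unique records: 6

2 duplicates, 6 unique


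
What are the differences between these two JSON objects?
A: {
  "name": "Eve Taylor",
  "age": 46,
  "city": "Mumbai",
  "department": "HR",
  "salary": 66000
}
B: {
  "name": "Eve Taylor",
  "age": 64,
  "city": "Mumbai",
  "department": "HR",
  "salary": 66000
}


Comparing each field (in key order):
  name: same
  age: DIFFERENT
  city: same
  department: same
  salary: same
Differences:
  age: 46 -> 64

1 field(s) changed

1 change: age


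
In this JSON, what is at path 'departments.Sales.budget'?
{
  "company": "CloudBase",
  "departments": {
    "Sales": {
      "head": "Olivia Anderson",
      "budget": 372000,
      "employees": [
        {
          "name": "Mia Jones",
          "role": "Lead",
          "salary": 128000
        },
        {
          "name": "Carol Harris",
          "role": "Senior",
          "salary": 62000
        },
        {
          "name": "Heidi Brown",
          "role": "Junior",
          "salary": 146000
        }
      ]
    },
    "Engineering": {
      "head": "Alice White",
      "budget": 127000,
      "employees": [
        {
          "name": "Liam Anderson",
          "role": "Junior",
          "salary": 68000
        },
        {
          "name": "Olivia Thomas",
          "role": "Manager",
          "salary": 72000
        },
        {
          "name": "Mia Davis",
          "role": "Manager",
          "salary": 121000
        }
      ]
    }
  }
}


Path: departments.Sales.budget

Navigate:
  -> departments
  -> Sales
  -> budget = 372000

372000


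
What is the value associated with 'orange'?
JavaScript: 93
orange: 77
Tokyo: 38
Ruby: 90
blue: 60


Looking up key 'orange'
Value: 77

77


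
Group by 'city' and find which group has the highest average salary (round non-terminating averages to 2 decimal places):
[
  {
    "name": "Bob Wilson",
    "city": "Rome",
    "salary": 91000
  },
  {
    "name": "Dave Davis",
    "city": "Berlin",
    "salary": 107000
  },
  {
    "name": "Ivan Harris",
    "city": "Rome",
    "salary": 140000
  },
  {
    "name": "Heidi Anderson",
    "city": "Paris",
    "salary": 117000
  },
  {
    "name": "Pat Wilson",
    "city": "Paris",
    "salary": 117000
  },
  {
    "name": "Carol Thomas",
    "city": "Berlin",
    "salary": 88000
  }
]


Group by: city

Groups:
  Berlin: 2 people, avg salary = 195000/2 = $97500
  Paris: 2 people, avg salary = 234000/2 = $117000
  Rome: 2 people, avg salary = 231000/2 = $115500

Highest average salary: Paris ($117000)

Paris ($117000)


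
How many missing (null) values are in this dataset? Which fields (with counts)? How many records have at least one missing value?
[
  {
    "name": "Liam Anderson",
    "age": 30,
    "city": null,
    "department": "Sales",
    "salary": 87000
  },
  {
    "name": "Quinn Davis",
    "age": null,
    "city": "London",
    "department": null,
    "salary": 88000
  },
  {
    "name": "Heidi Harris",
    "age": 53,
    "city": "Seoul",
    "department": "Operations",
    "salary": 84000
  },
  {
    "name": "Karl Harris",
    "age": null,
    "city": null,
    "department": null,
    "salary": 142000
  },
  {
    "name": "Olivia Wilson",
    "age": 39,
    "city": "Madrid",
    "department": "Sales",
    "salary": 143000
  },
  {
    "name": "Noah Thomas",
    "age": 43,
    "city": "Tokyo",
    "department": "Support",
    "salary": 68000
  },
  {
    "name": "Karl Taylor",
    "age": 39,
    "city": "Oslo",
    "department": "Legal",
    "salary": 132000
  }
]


Checking for missing (null) values in 7 records:

  Liam Anderson: city
  Quinn Davis: age, department
  Heidi Harris: complete
  Karl Harris: age, city, department
  Olivia Wilson: complete
  Noah Thomas: complete
  Karl Taylor: complete

Per field:
  name: 0 missing
  age: 2 missing
  city: 2 missing
  department: 2 missing
  salary: 0 missing

Total missing values: 6
Records with any missing: 3

6 missing values (age: 2, city: 2, department: 2); 3 incomplete records


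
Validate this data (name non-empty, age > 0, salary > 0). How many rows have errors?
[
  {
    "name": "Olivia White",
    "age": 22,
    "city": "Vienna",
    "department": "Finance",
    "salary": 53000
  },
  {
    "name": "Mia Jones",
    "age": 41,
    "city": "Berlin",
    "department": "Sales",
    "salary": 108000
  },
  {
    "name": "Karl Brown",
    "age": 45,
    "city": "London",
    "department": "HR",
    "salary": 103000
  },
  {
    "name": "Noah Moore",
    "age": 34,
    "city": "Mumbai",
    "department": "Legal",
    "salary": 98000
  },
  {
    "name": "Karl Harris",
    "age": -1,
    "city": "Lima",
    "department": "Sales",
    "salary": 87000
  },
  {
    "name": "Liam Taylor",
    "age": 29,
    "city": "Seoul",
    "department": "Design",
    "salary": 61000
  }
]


Validating 6 records:
Rules: name non-empty, age > 0, salary > 0

  Row 1 (Olivia White): OK
  Row 2 (Mia Jones): OK
  Row 3 (Karl Brown): OK
  Row 4 (Noah Moore): OK
  Row 5 (Karl Harris): negative age: -1
  Row 6 (Liam Taylor): OK

Total errors: 1

1 errors


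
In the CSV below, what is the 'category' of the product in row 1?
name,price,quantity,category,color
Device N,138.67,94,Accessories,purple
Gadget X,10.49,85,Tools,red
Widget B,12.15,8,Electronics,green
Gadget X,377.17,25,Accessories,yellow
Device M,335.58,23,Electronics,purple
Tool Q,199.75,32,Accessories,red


Query: Row 1 ('Device N'), column 'category'
Value: Accessories

Accessories


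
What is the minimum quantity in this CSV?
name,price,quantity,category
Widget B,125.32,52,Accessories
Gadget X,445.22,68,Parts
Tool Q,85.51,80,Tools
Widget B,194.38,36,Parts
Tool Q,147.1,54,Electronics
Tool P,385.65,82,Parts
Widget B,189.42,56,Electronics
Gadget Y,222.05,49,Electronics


Computing minimum quantity:
Values: [52, 68, 80, 36, 54, 82, 56, 49]
Min = 36

36


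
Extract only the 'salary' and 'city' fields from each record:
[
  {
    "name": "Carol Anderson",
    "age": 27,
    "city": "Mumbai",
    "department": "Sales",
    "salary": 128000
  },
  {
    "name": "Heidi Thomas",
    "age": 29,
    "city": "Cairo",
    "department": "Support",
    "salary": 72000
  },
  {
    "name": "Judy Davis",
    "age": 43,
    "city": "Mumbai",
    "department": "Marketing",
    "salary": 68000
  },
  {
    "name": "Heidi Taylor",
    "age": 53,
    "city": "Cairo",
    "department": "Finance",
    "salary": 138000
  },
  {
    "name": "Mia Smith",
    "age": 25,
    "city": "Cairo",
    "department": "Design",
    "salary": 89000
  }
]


Original: 5 records with fields: name, age, city, department, salary
Keep: ['salary', 'city']
Drop: ['name', 'age', 'department']
Result: 5 records, 2 fields each

[
  {
    "salary": 128000,
    "city": "Mumbai"
  },
  {
    "salary": 72000,
    "city": "Cairo"
  },
  {
    "salary": 68000,
    "city": "Mumbai"
  },
  {
    "salary": 138000,
    "city": "Cairo"
  },
  {
    "salary": 89000,
    "city": "Cairo"
  }
]


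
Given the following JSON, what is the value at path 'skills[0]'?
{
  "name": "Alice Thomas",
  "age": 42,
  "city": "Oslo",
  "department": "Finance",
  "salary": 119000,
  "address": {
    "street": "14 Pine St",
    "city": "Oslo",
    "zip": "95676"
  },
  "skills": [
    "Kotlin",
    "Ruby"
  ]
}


Query: skills[0]
Path: skills -> first element
Value: Kotlin

Kotlin


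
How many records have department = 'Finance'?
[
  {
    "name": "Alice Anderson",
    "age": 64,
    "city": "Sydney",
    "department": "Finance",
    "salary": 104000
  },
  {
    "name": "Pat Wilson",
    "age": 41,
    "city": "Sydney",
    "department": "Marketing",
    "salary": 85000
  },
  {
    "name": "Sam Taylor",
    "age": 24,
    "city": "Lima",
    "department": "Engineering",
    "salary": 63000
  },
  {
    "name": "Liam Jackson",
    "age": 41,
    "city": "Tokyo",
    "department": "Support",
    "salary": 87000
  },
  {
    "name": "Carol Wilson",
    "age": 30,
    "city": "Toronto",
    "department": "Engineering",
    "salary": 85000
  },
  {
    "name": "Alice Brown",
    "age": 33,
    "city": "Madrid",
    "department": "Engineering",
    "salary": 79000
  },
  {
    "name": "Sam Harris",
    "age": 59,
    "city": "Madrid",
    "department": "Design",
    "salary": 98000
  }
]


Data: 7 records
Condition: department = 'Finance'

Checking each record:
  Alice Anderson: Finance MATCH
  Pat Wilson: Marketing
  Sam Taylor: Engineering
  Liam Jackson: Support
  Carol Wilson: Engineering
  Alice Brown: Engineering
  Sam Harris: Design

Count: 1

1


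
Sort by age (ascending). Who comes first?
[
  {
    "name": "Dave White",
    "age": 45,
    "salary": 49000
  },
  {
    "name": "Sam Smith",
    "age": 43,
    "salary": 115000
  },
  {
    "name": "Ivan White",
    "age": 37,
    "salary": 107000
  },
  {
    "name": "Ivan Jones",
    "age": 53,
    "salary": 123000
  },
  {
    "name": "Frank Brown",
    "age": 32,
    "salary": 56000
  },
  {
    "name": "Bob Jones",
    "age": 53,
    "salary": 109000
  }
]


Sort by: age (ascending)

Sorted order:
  1. Frank Brown (age = 32)
  2. Ivan White (age = 37)
  3. Sam Smith (age = 43)
  4. Dave White (age = 45)
  5. Ivan Jones (age = 53)
  6. Bob Jones (age = 53)

First: Frank Brown

Frank Brown


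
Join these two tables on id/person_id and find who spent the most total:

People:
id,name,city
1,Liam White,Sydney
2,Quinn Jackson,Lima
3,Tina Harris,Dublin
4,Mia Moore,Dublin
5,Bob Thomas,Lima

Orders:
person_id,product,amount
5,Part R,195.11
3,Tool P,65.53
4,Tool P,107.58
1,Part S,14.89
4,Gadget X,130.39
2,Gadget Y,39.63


Join on: people.id = orders.person_id

Joined rows:
  Bob Thomas (Lima) bought Part R for $195.11
  Tina Harris (Dublin) bought Tool P for $65.53
  Mia Moore (Dublin) bought Tool P for $107.58
  Liam White (Sydney) bought Part S for $14.89
  Mia Moore (Dublin) bought Gadget X for $130.39
  Quinn Jackson (Lima) bought Gadget Y for $39.63

Total per person:
  Mia Moore: $237.97
  Bob Thomas: $195.11
  Tina Harris: $65.53
  Quinn Jackson: $39.63
  Liam White: $14.89

Top spender: Mia Moore ($237.97)

Mia Moore ($237.97)


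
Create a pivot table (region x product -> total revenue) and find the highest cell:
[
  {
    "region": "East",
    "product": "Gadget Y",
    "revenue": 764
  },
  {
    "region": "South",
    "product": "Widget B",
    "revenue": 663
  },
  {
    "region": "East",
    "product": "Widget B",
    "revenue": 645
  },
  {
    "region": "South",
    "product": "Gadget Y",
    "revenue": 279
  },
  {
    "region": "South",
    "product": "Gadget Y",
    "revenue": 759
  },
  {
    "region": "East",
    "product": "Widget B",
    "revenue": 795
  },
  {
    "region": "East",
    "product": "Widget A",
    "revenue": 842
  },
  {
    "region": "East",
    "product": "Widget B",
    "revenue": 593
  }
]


Pivot: region (rows) x product (columns) -> total revenue

     Gadget Y      Widget A      Widget B    
East           764           842          2033  
South         1038             0           663  

Highest: East / Widget B = $2033

East / Widget B = $2033


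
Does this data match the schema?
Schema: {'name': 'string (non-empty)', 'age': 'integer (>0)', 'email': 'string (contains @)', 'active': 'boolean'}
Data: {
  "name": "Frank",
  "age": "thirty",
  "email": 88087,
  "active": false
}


Validating each field against schema:
  name: OK (non-empty string)
  age: FAIL ("thirty" is not an integer)
  email: FAIL (88087 is not a string)
  active: OK (boolean)

Result: INVALID (2 errors: age, email)

INVALID (2 errors: age, email)


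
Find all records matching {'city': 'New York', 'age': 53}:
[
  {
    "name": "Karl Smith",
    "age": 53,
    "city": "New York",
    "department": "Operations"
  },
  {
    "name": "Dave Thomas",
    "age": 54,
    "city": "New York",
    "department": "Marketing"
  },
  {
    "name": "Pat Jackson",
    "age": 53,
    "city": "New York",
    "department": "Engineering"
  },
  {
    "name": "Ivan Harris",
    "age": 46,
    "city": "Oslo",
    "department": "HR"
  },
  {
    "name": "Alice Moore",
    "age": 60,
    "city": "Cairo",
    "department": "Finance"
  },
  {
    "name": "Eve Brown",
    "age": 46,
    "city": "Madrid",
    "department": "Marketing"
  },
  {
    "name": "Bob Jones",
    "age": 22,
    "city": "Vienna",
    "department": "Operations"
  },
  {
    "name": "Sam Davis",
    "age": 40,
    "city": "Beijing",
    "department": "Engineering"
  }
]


Search criteria: {'city': 'New York', 'age': 53}

Checking 8 records:
  Karl Smith: {city: New York, age: 53} <-- MATCH
  Dave Thomas: {city: New York, age: 54}
  Pat Jackson: {city: New York, age: 53} <-- MATCH
  Ivan Harris: {city: Oslo, age: 46}
  Alice Moore: {city: Cairo, age: 60}
  Eve Brown: {city: Madrid, age: 46}
  Bob Jones: {city: Vienna, age: 22}
  Sam Davis: {city: Beijing, age: 40}

Matches: ["Karl Smith", "Pat Jackson"]

["Karl Smith", "Pat Jackson"]


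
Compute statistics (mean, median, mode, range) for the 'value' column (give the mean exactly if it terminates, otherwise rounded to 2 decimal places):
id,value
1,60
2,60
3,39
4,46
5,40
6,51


Data: [60, 60, 39, 46, 40, 51]
Count: 6
Sum: 296
Mean: 296/6 ≈ 49.33 (rounded to 2 decimal places)
Sorted: [39, 40, 46, 51, 60, 60]
Median: 48.5
Mode: 60 (2 times)
Range: 60 - 39 = 21
Min: 39, Max: 60

mean≈49.33, median=48.5, mode=60, range=21


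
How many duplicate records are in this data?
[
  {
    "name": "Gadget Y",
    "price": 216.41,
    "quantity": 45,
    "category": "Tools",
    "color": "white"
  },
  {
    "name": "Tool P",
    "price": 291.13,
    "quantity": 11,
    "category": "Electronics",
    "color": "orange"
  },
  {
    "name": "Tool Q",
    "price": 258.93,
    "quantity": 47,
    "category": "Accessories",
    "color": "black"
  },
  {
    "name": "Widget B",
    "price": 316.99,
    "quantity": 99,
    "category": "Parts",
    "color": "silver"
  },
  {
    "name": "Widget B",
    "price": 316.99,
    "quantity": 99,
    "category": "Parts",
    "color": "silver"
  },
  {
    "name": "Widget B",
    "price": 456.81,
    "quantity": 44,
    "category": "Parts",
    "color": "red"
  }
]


Checking 6 records for duplicates:

  Row 1: Gadget Y ($216.41, qty 45)
  Row 2: Tool P ($291.13, qty 11)
  Row 3: Tool Q ($258.93, qty 47)
  Row 4: Widget B ($316.99, qty 99)
  Row 5: Widget B ($316.99, qty 99) <-- DUPLICATE
  Row 6: Widget B ($456.81, qty 44)

Duplicates found: 1
Unique records: 5

1 duplicates, 5 unique


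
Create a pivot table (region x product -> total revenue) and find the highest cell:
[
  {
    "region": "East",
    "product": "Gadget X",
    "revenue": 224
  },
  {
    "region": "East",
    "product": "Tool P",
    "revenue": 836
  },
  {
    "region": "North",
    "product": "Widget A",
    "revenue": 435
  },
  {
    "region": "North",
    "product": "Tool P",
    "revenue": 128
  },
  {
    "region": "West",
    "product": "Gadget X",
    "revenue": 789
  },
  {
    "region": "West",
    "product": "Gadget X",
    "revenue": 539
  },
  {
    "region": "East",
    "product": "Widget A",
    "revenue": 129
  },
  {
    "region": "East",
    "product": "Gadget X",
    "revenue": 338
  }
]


Pivot: region (rows) x product (columns) -> total revenue

     Gadget X      Tool P        Widget A    
East           562           836           129  
North            0           128           435  
West          1328             0             0  

Highest: West / Gadget X = $1328

West / Gadget X = $1328


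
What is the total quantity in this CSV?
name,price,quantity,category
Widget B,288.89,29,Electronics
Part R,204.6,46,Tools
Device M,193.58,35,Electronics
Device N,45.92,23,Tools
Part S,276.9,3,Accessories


Computing total quantity:
Values: [29, 46, 35, 23, 3]
Sum = 136

136


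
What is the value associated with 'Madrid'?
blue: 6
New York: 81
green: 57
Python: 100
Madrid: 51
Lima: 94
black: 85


Looking up key 'Madrid'
Value: 51

51


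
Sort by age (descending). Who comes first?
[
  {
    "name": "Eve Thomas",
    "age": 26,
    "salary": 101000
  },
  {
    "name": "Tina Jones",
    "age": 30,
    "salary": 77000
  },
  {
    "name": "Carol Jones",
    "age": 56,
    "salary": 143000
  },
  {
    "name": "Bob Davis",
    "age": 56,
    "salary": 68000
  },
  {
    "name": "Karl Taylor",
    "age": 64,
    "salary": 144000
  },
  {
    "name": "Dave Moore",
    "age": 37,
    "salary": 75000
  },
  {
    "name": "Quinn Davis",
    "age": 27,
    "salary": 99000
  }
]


Sort by: age (descending)

Sorted order:
  1. Karl Taylor (age = 64)
  2. Carol Jones (age = 56)
  3. Bob Davis (age = 56)
  4. Dave Moore (age = 37)
  5. Tina Jones (age = 30)
  6. Quinn Davis (age = 27)
  7. Eve Thomas (age = 26)

First: Karl Taylor

Karl Taylor


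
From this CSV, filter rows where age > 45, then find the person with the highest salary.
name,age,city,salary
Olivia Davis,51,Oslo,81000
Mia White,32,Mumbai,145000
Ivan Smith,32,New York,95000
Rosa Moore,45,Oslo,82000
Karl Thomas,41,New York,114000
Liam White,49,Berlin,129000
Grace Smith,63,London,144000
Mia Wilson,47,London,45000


Filter: age > 45
Sort by: salary (descending)

Filtered records (4):
  Grace Smith, age 63, salary $144000
  Liam White, age 49, salary $129000
  Olivia Davis, age 51, salary $81000
  Mia Wilson, age 47, salary $45000

Highest salary: Grace Smith ($144000)

Grace Smith


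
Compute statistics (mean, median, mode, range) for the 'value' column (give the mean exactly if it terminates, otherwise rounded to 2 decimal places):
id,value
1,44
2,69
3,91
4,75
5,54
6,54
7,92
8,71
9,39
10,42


Data: [44, 69, 91, 75, 54, 54, 92, 71, 39, 42]
Count: 10
Sum: 631
Mean: 631/10 = 63.1
Sorted: [39, 42, 44, 54, 54, 69, 71, 75, 91, 92]
Median: 61.5
Mode: 54 (2 times)
Range: 92 - 39 = 53
Min: 39, Max: 92

mean=63.1, median=61.5, mode=54, range=53


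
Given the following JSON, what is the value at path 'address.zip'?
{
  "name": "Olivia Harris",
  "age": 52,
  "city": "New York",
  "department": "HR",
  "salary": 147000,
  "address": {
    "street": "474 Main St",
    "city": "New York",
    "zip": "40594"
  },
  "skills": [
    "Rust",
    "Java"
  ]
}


Query: address.zip
Path: address -> zip
Value: 40594

40594


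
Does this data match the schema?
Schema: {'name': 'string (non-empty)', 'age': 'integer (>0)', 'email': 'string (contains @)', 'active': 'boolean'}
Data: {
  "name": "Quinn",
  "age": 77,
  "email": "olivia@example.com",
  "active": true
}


Validating each field against schema:
  name: OK (non-empty string)
  age: OK (positive integer)
  email: OK (string with @)
  active: OK (boolean)

Result: VALID

VALID


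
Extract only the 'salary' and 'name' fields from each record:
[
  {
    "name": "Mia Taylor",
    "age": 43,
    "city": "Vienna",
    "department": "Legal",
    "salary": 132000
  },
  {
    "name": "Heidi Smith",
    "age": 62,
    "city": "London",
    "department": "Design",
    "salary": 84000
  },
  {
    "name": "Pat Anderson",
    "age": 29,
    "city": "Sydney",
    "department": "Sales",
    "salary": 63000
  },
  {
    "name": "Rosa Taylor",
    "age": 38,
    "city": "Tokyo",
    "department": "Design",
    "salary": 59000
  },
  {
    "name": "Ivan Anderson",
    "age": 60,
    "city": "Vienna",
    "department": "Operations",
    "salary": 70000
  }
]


Original: 5 records with fields: name, age, city, department, salary
Keep: ['salary', 'name']
Drop: ['age', 'city', 'department']
Result: 5 records, 2 fields each

[
  {
    "salary": 132000,
    "name": "Mia Taylor"
  },
  {
    "salary": 84000,
    "name": "Heidi Smith"
  },
  {
    "salary": 63000,
    "name": "Pat Anderson"
  },
  {
    "salary": 59000,
    "name": "Rosa Taylor"
  },
  {
    "salary": 70000,
    "name": "Ivan Anderson"
  }
]


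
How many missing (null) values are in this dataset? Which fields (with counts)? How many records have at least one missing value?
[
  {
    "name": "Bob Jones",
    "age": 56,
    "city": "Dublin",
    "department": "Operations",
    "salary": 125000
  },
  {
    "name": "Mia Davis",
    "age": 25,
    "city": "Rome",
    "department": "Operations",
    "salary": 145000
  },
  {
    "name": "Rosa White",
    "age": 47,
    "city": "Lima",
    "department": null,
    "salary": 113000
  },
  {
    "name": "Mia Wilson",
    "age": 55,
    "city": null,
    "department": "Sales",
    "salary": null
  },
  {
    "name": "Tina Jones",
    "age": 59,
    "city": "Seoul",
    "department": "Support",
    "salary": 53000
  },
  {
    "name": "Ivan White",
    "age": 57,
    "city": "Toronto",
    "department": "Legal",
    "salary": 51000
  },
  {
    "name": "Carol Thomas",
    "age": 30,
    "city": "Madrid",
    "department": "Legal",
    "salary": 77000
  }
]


Checking for missing (null) values in 7 records:

  Bob Jones: complete
  Mia Davis: complete
  Rosa White: department
  Mia Wilson: city, salary
  Tina Jones: complete
  Ivan White: complete
  Carol Thomas: complete

Per field:
  name: 0 missing
  age: 0 missing
  city: 1 missing
  department: 1 missing
  salary: 1 missing

Total missing values: 3
Records with any missing: 2

3 missing values (city: 1, department: 1, salary: 1); 2 incomplete records


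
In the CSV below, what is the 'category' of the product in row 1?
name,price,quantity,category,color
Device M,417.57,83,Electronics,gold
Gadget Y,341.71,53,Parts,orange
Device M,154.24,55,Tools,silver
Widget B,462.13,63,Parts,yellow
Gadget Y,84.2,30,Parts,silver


Query: Row 1 ('Device M'), column 'category'
Value: Electronics

Electronics


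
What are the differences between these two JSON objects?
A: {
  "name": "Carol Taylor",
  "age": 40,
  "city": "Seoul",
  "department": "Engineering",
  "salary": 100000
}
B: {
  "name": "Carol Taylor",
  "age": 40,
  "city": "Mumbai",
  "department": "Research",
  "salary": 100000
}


Comparing each field (in key order):
  name: same
  age: same
  city: DIFFERENT
  department: DIFFERENT
  salary: same
Differences:
  city: Seoul -> Mumbai
  department: Engineering -> Research

2 field(s) changed

2 changes: city, department


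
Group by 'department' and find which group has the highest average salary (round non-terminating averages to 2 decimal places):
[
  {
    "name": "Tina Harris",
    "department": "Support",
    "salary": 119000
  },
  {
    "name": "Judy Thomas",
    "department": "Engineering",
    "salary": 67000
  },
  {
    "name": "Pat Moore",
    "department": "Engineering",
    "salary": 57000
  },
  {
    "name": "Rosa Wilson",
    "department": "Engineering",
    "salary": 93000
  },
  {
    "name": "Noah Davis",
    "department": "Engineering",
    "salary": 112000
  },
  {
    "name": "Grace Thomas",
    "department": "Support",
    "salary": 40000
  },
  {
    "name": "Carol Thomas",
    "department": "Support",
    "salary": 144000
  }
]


Group by: department

Groups:
  Engineering: 4 people, avg salary = 329000/4 = $82250
  Support: 3 people, avg salary = 303000/3 = $101000

Highest average salary: Support ($101000)

Support ($101000)


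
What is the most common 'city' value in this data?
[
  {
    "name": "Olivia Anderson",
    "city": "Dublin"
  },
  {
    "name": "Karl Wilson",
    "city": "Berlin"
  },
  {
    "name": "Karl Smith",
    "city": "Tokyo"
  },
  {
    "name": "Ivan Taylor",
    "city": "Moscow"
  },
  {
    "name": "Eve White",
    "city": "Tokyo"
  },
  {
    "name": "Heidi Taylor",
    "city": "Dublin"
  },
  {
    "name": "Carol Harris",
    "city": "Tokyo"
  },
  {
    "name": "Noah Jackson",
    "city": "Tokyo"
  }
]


Counting 'city' values across 8 records:

  Tokyo: 4 ####
  Dublin: 2 ##
  Berlin: 1 #
  Moscow: 1 #

Most common: Tokyo (4 times)

Tokyo (4 times)


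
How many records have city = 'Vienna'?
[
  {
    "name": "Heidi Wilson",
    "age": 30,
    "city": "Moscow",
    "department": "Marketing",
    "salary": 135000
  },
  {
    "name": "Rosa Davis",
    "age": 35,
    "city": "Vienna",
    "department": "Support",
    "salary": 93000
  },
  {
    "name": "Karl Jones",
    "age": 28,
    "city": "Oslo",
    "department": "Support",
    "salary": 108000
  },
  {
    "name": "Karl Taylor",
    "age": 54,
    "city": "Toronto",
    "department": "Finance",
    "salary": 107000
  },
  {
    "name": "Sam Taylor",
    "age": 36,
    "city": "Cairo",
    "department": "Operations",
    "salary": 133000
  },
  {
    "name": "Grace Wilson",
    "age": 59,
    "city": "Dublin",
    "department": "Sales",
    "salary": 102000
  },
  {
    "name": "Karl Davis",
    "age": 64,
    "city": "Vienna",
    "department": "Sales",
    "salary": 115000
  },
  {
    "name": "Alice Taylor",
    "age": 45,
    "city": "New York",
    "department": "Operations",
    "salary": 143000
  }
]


Data: 8 records
Condition: city = 'Vienna'

Checking each record:
  Heidi Wilson: Moscow
  Rosa Davis: Vienna MATCH
  Karl Jones: Oslo
  Karl Taylor: Toronto
  Sam Taylor: Cairo
  Grace Wilson: Dublin
  Karl Davis: Vienna MATCH
  Alice Taylor: New York

Count: 2

2


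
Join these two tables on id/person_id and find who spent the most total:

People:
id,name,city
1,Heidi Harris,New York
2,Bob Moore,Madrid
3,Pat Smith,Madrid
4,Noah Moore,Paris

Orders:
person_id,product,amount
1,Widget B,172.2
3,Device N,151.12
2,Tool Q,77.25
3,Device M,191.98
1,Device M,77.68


Join on: people.id = orders.person_id

Joined rows:
  Heidi Harris (New York) bought Widget B for $172.2
  Pat Smith (Madrid) bought Device N for $151.12
  Bob Moore (Madrid) bought Tool Q for $77.25
  Pat Smith (Madrid) bought Device M for $191.98
  Heidi Harris (New York) bought Device M for $77.68

Total per person:
  Pat Smith: $343.10
  Heidi Harris: $249.88
  Bob Moore: $77.25

Top spender: Pat Smith ($343.10)

Pat Smith ($343.10)


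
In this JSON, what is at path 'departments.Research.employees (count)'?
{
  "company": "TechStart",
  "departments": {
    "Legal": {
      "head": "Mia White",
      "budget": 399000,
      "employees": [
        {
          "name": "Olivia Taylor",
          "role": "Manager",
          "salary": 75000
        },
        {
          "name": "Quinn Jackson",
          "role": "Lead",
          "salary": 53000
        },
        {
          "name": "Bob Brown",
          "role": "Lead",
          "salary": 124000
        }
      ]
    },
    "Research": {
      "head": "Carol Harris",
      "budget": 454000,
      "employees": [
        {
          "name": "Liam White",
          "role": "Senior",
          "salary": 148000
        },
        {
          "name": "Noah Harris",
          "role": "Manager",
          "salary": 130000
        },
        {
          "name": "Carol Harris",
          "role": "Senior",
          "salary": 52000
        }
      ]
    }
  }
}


Path: departments.Research.employees (count)

Navigate:
  -> departments
  -> Research
  -> employees (array, length 3)

3


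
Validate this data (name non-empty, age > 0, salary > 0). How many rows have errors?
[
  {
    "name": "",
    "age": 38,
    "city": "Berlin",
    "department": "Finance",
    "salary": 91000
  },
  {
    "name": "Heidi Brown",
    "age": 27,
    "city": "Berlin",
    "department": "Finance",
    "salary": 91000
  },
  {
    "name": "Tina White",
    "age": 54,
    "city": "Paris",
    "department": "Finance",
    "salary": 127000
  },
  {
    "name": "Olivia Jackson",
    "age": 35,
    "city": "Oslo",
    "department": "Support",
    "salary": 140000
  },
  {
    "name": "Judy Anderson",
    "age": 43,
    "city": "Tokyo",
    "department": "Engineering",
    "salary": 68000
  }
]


Validating 5 records:
Rules: name non-empty, age > 0, salary > 0

  Row 1 (???): empty name
  Row 2 (Heidi Brown): OK
  Row 3 (Tina White): OK
  Row 4 (Olivia Jackson): OK
  Row 5 (Judy Anderson): OK

Total errors: 1

1 errors


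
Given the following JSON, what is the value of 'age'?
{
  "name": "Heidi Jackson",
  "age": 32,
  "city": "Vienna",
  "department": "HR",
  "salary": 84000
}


Looking up field 'age'
Value: 32

32


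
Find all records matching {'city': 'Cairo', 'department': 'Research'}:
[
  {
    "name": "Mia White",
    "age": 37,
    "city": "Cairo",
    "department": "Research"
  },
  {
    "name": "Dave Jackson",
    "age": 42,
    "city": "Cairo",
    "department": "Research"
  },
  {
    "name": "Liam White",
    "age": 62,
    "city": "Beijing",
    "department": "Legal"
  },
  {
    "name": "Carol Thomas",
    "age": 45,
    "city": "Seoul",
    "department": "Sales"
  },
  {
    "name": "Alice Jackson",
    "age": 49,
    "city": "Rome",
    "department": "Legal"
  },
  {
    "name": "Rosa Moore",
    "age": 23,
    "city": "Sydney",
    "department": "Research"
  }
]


Search criteria: {'city': 'Cairo', 'department': 'Research'}

Checking 6 records:
  Mia White: {city: Cairo, department: Research} <-- MATCH
  Dave Jackson: {city: Cairo, department: Research} <-- MATCH
  Liam White: {city: Beijing, department: Legal}
  Carol Thomas: {city: Seoul, department: Sales}
  Alice Jackson: {city: Rome, department: Legal}
  Rosa Moore: {city: Sydney, department: Research}

Matches: ["Mia White", "Dave Jackson"]

["Mia White", "Dave Jackson"]
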